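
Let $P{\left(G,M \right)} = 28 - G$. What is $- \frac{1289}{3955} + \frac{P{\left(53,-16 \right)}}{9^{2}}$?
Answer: $- \frac{203284}{320355} \approx -0.63456$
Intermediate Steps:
$- \frac{1289}{3955} + \frac{P{\left(53,-16 \right)}}{9^{2}} = - \frac{1289}{3955} + \frac{28 - 53}{9^{2}} = \left(-1289\right) \frac{1}{3955} + \frac{28 - 53}{81} = - \frac{1289}{3955} - \frac{25}{81} = - \frac{203284}{320355}$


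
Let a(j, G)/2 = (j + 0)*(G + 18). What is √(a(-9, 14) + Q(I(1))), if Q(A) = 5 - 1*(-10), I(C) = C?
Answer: I*√561 ≈ 23.685*I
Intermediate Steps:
a(j, G) = 2*j*(18 + G) (a(j, G) = 2*((j + 0)*(G + 18)) = 2*(j*(18 + G)) = 2*j*(18 + G))
Q(A) = 15 (Q(A) = 5 + 10 = 15)
√(a(-9, 14) + Q(I(1))) = √(2*(-9)*(18 + 14) + 15) = √(2*(-9)*32 + 15) = √(-576 + 15) = √(-561) = I*√561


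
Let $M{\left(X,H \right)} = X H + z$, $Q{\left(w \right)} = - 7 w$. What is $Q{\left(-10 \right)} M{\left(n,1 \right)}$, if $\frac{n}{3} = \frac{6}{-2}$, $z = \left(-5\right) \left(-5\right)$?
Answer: $1120$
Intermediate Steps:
$z = 25$
$n = -9$ ($n = 3 \frac{6}{-2} = 3 \cdot 6 \left(- \frac{1}{2}\right) = 3 \left(-3\right) = -9$)
$M{\left(X,H \right)} = 25 + H X$ ($M{\left(X,H \right)} = X H + 25 = H X + 25 = 25 + H X$)
$Q{\left(-10 \right)} M{\left(n,1 \right)} = \left(-7\right) \left(-10\right) \left(25 + 1 \left(-9\right)\right) = 70 \left(25 - 9\right) = 70 \cdot 16 = 1120$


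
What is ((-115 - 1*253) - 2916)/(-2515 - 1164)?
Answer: 3284/3679 ≈ 0.89263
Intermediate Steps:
((-115 - 1*253) - 2916)/(-2515 - 1164) = ((-115 - 253) - 2916)/(-3679) = (-368 - 2916)*(-1/3679) = -3284*(-1/3679) = 3284/3679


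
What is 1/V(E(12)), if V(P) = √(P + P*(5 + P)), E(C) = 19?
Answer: √19/95 ≈ 0.045883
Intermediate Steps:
1/V(E(12)) = 1/(√(19*(6 + 19))) = 1/(√(19*25)) = 1/(√475) = 1/(5*√19) = √19/95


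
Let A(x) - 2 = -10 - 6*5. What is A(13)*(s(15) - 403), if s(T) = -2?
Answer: 15390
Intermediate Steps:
A(x) = -38 (A(x) = 2 + (-10 - 6*5) = 2 + (-10 - 1*30) = 2 + (-10 - 30) = 2 - 40 = -38)
A(13)*(s(15) - 403) = -38*(-2 - 403) = -38*(-405) = 15390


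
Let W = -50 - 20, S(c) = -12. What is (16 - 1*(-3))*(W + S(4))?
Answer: -1558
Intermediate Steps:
W = -70
(16 - 1*(-3))*(W + S(4)) = (16 - 1*(-3))*(-70 - 12) = (16 + 3)*(-82) = 19*(-82) = -1558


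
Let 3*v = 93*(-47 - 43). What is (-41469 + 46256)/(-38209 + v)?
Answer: -4787/40999 ≈ -0.11676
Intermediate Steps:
v = -2790 (v = (93*(-47 - 43))/3 = (93*(-90))/3 = (1/3)*(-8370) = -2790)
(-41469 + 46256)/(-38209 + v) = (-41469 + 46256)/(-38209 - 2790) = 4787/(-40999) = 4787*(-1/40999) = -4787/40999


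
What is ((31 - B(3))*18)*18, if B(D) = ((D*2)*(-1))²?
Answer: -1620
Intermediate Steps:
B(D) = 4*D² (B(D) = ((2*D)*(-1))² = (-2*D)² = 4*D²)
((31 - B(3))*18)*18 = ((31 - 4*3²)*18)*18 = ((31 - 4*9)*18)*18 = ((31 - 1*36)*18)*18 = ((31 - 36)*18)*18 = -5*18*18 = -90*18 = -1620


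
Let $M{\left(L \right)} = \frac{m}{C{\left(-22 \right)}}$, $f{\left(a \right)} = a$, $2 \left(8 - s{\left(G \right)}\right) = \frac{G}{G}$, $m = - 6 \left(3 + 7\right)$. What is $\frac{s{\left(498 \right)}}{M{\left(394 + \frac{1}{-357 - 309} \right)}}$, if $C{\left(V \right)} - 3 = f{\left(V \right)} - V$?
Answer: $- \frac{3}{8} \approx -0.375$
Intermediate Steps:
$m = -60$ ($m = \left(-6\right) 10 = -60$)
$s{\left(G \right)} = \frac{15}{2}$ ($s{\left(G \right)} = 8 - \frac{G \frac{1}{G}}{2} = 8 - \frac{1}{2} = \frac{15}{2}$)
$C{\left(V \right)} = 3$ ($C{\left(V \right)} = 3 + \left(V - V\right) = 3 + 0 = 3$)
$M{\left(L \right)} = -20$ ($M{\left(L \right)} = - \frac{60}{3} = \left(-60\right) \frac{1}{3} = -20$)
$\frac{s{\left(498 \right)}}{M{\left(394 + \frac{1}{-357 - 309} \right)}} = \frac{15}{2 \left(-20\right)} = \frac{15}{2} \left(- \frac{1}{20}\right) = - \frac{3}{8}$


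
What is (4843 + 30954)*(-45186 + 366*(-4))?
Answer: -1669930050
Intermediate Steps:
(4843 + 30954)*(-45186 + 366*(-4)) = 35797*(-45186 - 1464) = 35797*(-46650) = -1669930050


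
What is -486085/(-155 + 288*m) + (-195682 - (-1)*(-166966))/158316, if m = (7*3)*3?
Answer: -20869676933/711986631 ≈ -29.312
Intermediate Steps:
m = 63 (m = 21*3 = 63)
-486085/(-155 + 288*m) + (-195682 - (-1)*(-166966))/158316 = -486085/(-155 + 288*63) + (-195682 - (-1)*(-166966))/158316 = -486085/(-155 + 18144) + (-195682 - 1*166966)*(1/158316) = -486085/17989 + (-195682 - 166966)*(1/158316) = -486085*1/17989 - 362648*1/158316 = -486085/17989 - 90662/39579 = -20869676933/711986631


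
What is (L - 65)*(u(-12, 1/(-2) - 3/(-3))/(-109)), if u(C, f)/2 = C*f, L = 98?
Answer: 396/109 ≈ 3.6330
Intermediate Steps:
u(C, f) = 2*C*f (u(C, f) = 2*(C*f) = 2*C*f)
(L - 65)*(u(-12, 1/(-2) - 3/(-3))/(-109)) = (98 - 65)*((2*(-12)*(1/(-2) - 3/(-3)))/(-109)) = 33*((2*(-12)*(1*(-1/2) - 3*(-1/3)))*(-1/109)) = 33*((2*(-12)*(-1/2 + 1))*(-1/109)) = 33*((2*(-12)*(1/2))*(-1/109)) = 33*(-12*(-1/109)) = 33*(12/109) = 396/109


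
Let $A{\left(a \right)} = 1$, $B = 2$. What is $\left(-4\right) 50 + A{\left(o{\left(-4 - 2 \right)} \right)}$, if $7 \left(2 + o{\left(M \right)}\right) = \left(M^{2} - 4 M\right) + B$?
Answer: $-199$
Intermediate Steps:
$o{\left(M \right)} = - \frac{12}{7} - \frac{4 M}{7} + \frac{M^{2}}{7}$ ($o{\left(M \right)} = -2 + \frac{\left(M^{2} - 4 M\right) + 2}{7} = -2 + \frac{2 + M^{2} - 4 M}{7} = -2 + \left(\frac{2}{7} - \frac{4 M}{7} + \frac{M^{2}}{7}\right) = - \frac{12}{7} - \frac{4 M}{7} + \frac{M^{2}}{7}$)
$\left(-4\right) 50 + A{\left(o{\left(-4 - 2 \right)} \right)} = \left(-4\right) 50 + 1 = -200 + 1 = -199$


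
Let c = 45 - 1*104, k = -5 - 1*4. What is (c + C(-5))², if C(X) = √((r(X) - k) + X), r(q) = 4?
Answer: 3489 - 236*√2 ≈ 3155.2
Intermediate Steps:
k = -9 (k = -5 - 4 = -9)
c = -59 (c = 45 - 104 = -59)
C(X) = √(13 + X) (C(X) = √((4 - 1*(-9)) + X) = √((4 + 9) + X) = √(13 + X))
(c + C(-5))² = (-59 + √(13 - 5))² = (-59 + √8)² = (-59 + 2*√2)²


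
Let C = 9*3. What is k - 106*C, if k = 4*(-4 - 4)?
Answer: -2894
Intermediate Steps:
C = 27
k = -32 (k = 4*(-8) = -32)
k - 106*C = -32 - 106*27 = -32 - 2862 = -2894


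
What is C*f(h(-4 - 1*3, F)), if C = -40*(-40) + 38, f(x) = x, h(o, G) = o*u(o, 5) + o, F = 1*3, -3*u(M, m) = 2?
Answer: -3822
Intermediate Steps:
u(M, m) = -⅔ (u(M, m) = -⅓*2 = -⅔)
F = 3
h(o, G) = o/3 (h(o, G) = o*(-⅔) + o = -2*o/3 + o = o/3)
C = 1638 (C = 1600 + 38 = 1638)
C*f(h(-4 - 1*3, F)) = 1638*((-4 - 1*3)/3) = 1638*((-4 - 3)/3) = 1638*((⅓)*(-7)) = 1638*(-7/3) = -3822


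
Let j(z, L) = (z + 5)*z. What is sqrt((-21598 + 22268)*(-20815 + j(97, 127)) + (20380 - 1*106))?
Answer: 2*I*sqrt(1824199) ≈ 2701.3*I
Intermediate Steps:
j(z, L) = z*(5 + z) (j(z, L) = (5 + z)*z = z*(5 + z))
sqrt((-21598 + 22268)*(-20815 + j(97, 127)) + (20380 - 1*106)) = sqrt((-21598 + 22268)*(-20815 + 97*(5 + 97)) + (20380 - 1*106)) = sqrt(670*(-20815 + 97*102) + (20380 - 106)) = sqrt(670*(-20815 + 9894) + 20274) = sqrt(670*(-10921) + 20274) = sqrt(-7317070 + 20274) = sqrt(-7296796) = 2*I*sqrt(1824199)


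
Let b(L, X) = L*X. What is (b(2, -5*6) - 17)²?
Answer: 5929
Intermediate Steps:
(b(2, -5*6) - 17)² = (2*(-5*6) - 17)² = (2*(-30) - 17)² = (-60 - 17)² = (-77)² = 5929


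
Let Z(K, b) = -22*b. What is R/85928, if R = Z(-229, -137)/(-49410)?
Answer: -1507/2122851240 ≈ -7.0989e-7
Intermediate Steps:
R = -1507/24705 (R = -22*(-137)/(-49410) = 3014*(-1/49410) = -1507/24705 ≈ -0.061000)
R/85928 = -1507/24705/85928 = -1507/24705*1/85928 = -1507/2122851240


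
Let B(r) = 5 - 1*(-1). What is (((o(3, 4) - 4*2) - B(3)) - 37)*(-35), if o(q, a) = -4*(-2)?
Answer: 1505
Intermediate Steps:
B(r) = 6 (B(r) = 5 + 1 = 6)
o(q, a) = 8
(((o(3, 4) - 4*2) - B(3)) - 37)*(-35) = (((8 - 4*2) - 1*6) - 37)*(-35) = (((8 - 8) - 6) - 37)*(-35) = ((0 - 6) - 37)*(-35) = (-6 - 37)*(-35) = -43*(-35) = 1505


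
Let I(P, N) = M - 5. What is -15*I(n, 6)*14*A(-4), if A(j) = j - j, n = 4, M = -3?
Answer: 0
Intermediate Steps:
I(P, N) = -8 (I(P, N) = -3 - 5 = -8)
A(j) = 0
-15*I(n, 6)*14*A(-4) = -15*(-8*14)*0 = -(-1680)*0 = -15*0 = 0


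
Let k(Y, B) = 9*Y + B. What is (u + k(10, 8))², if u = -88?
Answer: 100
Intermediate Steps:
k(Y, B) = B + 9*Y
(u + k(10, 8))² = (-88 + (8 + 9*10))² = (-88 + (8 + 90))² = (-88 + 98)² = 10² = 100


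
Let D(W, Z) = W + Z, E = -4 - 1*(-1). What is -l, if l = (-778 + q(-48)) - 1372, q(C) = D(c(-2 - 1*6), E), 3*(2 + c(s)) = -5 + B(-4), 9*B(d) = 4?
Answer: 58226/27 ≈ 2156.5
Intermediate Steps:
B(d) = 4/9 (B(d) = (⅑)*4 = 4/9)
E = -3 (E = -4 + 1 = -3)
c(s) = -95/27 (c(s) = -2 + (-5 + 4/9)/3 = -2 + (⅓)*(-41/9) = -2 - 41/27 = -95/27)
q(C) = -176/27 (q(C) = -95/27 - 3 = -176/27)
l = -58226/27 (l = (-778 - 176/27) - 1372 = -21182/27 - 1372 = -58226/27 ≈ -2156.5)
-l = -1*(-58226/27) = 58226/27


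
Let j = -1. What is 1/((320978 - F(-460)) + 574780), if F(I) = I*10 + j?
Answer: 1/900359 ≈ 1.1107e-6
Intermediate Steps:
F(I) = -1 + 10*I (F(I) = I*10 - 1 = 10*I - 1 = -1 + 10*I)
1/((320978 - F(-460)) + 574780) = 1/((320978 - (-1 + 10*(-460))) + 574780) = 1/((320978 - (-1 - 4600)) + 574780) = 1/((320978 - 1*(-4601)) + 574780) = 1/((320978 + 4601) + 574780) = 1/(325579 + 574780) = 1/900359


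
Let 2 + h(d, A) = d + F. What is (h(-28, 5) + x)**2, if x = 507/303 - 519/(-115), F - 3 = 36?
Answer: 31113079321/134908225 ≈ 230.62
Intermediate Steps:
F = 39 (F = 3 + 36 = 39)
h(d, A) = 37 + d (h(d, A) = -2 + (d + 39) = -2 + (39 + d) = 37 + d)
x = 71854/11615 (x = 507*(1/303) - 519*(-1/115) = 169/101 + 519/115 = 71854/11615 ≈ 6.1863)
(h(-28, 5) + x)**2 = ((37 - 28) + 71854/11615)**2 = (9 + 71854/11615)**2 = (176389/11615)**2 = 31113079321/134908225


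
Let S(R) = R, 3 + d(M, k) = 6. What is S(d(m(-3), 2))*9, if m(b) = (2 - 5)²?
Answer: 27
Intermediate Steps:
m(b) = 9 (m(b) = (-3)² = 9)
d(M, k) = 3 (d(M, k) = -3 + 6 = 3)
S(d(m(-3), 2))*9 = 3*9 = 27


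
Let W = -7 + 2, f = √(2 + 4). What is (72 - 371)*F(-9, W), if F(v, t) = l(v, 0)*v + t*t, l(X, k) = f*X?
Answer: -7475 - 24219*√6 ≈ -66799.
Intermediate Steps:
f = √6 ≈ 2.4495
W = -5
l(X, k) = X*√6 (l(X, k) = √6*X = X*√6)
F(v, t) = t² + √6*v² (F(v, t) = (v*√6)*v + t*t = √6*v² + t² = t² + √6*v²)
(72 - 371)*F(-9, W) = (72 - 371)*((-5)² + √6*(-9)²) = -299*(25 + √6*81) = -299*(25 + 81*√6) = -7475 - 24219*√6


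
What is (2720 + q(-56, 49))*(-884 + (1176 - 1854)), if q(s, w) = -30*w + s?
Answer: -1865028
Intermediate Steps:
q(s, w) = s - 30*w
(2720 + q(-56, 49))*(-884 + (1176 - 1854)) = (2720 + (-56 - 30*49))*(-884 + (1176 - 1854)) = (2720 + (-56 - 1470))*(-884 - 678) = (2720 - 1526)*(-1562) = 1194*(-1562) = -1865028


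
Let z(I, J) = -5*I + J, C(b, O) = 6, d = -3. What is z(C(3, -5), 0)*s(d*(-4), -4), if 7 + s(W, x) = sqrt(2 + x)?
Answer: 210 - 30*I*sqrt(2) ≈ 210.0 - 42.426*I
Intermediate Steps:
s(W, x) = -7 + sqrt(2 + x)
z(I, J) = J - 5*I
z(C(3, -5), 0)*s(d*(-4), -4) = (0 - 5*6)*(-7 + sqrt(2 - 4)) = (0 - 30)*(-7 + sqrt(-2)) = -30*(-7 + I*sqrt(2)) = 210 - 30*I*sqrt(2)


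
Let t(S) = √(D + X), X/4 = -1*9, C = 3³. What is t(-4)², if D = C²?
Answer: 693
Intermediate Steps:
C = 27
X = -36 (X = 4*(-1*9) = 4*(-9) = -36)
D = 729 (D = 27² = 729)
t(S) = 3*√77 (t(S) = √(729 - 36) = √693 = 3*√77)
t(-4)² = (3*√77)² = 693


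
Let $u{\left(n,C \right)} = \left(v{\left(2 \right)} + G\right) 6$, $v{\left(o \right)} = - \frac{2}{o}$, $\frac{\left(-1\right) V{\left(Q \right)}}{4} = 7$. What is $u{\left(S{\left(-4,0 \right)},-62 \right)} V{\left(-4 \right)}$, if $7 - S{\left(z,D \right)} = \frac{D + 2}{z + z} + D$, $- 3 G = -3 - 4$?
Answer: $-224$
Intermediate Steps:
$V{\left(Q \right)} = -28$ ($V{\left(Q \right)} = \left(-4\right) 7 = -28$)
$G = \frac{7}{3}$ ($G = - \frac{-3 - 4}{3} = \left(- \frac{1}{3}\right) \left(-7\right) = \frac{7}{3} \approx 2.3333$)
$S{\left(z,D \right)} = 7 - D - \frac{2 + D}{2 z}$ ($S{\left(z,D \right)} = 7 - \left(\frac{D + 2}{z + z} + D\right) = 7 - \left(\frac{2 + D}{2 z} + D\right) = 7 - \left(D + \frac{2 + D}{2 z}\right) = 7 - D - \frac{2 + D}{2 z}$)
$u{\left(n,C \right)} = 8$ ($u{\left(n,C \right)} = \left(- \frac{2}{2} + \frac{7}{3}\right) 6 = \left(\left(-2\right) \frac{1}{2} + \frac{7}{3}\right) 6 = \left(-1 + \frac{7}{3}\right) 6 = \frac{4}{3} \cdot 6 = 8$)
$u{\left(S{\left(-4,0 \right)},-62 \right)} V{\left(-4 \right)} = 8 \left(-28\right) = -224$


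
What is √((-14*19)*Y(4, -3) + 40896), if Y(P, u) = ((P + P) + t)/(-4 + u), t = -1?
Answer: √41162 ≈ 202.88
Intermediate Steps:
Y(P, u) = (-1 + 2*P)/(-4 + u) (Y(P, u) = ((P + P) - 1)/(-4 + u) = (2*P - 1)/(-4 + u) = (-1 + 2*P)/(-4 + u))
√((-14*19)*Y(4, -3) + 40896) = √((-14*19)*((-1 + 2*4)/(-4 - 3)) + 40896) = √(-266*(-1 + 8)/(-7) + 40896) = √(-(-38)*7 + 40896) = √(-266*(-1) + 40896) = √(266 + 40896) = √41162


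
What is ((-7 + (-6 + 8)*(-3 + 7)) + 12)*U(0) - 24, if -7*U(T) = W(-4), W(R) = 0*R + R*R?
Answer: -376/7 ≈ -53.714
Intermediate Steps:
W(R) = R² (W(R) = 0 + R² = R²)
U(T) = -16/7 (U(T) = -⅐*(-4)² = -⅐*16 = -16/7)
((-7 + (-6 + 8)*(-3 + 7)) + 12)*U(0) - 24 = ((-7 + (-6 + 8)*(-3 + 7)) + 12)*(-16/7) - 24 = ((-7 + 2*4) + 12)*(-16/7) - 24 = ((-7 + 8) + 12)*(-16/7) - 24 = (1 + 12)*(-16/7) - 24 = 13*(-16/7) - 24 = -208/7 - 24 = -376/7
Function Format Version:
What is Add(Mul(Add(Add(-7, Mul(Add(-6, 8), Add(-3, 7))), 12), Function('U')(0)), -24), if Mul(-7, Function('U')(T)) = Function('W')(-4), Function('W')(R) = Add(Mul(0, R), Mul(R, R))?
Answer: Rational(-376, 7) ≈ -53.714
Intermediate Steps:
Function('W')(R) = Pow(R, 2) (Function('W')(R) = Add(0, Pow(R, 2)) = Pow(R, 2))
Function('U')(T) = Rational(-16, 7) (Function('U')(T) = Mul(Rational(-1, 7), Pow(-4, 2)) = Mul(Rational(-1, 7), 16) = Rational(-16, 7))
Add(Mul(Add(Add(-7, Mul(Add(-6, 8), Add(-3, 7))), 12), Function('U')(0)), -24) = Add(Mul(Add(Add(-7, Mul(Add(-6, 8), Add(-3, 7))), 12), Rational(-16, 7)), -24) = Add(Mul(Add(Add(-7, Mul(2, 4)), 12), Rational(-16, 7)), -24) = Add(Mul(Add(Add(-7, 8), 12), Rational(-16, 7)), -24) = Add(Mul(Add(1, 12), Rational(-16, 7)), -24) = Add(Mul(13, Rational(-16, 7)), -24) = Add(Rational(-208, 7), -24) = Rational(-376, 7)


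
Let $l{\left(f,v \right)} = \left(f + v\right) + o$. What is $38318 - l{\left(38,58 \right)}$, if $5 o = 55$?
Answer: $38211$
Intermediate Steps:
$o = 11$ ($o = \frac{1}{5} \cdot 55 = 11$)
$l{\left(f,v \right)} = 11 + f + v$ ($l{\left(f,v \right)} = \left(f + v\right) + 11 = 11 + f + v$)
$38318 - l{\left(38,58 \right)} = 38318 - \left(11 + 38 + 58\right) = 38318 - 107 = 38211$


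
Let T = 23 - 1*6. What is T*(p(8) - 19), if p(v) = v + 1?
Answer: -170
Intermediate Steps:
T = 17 (T = 23 - 6 = 17)
p(v) = 1 + v
T*(p(8) - 19) = 17*((1 + 8) - 19) = 17*(9 - 19) = 17*(-10) = -170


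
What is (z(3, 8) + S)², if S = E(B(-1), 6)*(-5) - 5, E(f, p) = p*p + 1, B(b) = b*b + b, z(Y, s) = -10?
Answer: 40000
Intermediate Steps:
B(b) = b + b² (B(b) = b² + b = b + b²)
E(f, p) = 1 + p² (E(f, p) = p² + 1 = 1 + p²)
S = -190 (S = (1 + 6²)*(-5) - 5 = (1 + 36)*(-5) - 5 = 37*(-5) - 5 = -185 - 5 = -190)
(z(3, 8) + S)² = (-10 - 190)² = (-200)² = 40000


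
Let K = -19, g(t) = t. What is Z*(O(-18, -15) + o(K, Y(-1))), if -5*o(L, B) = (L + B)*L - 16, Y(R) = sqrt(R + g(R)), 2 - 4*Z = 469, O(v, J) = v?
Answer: 40629/4 - 8873*I*sqrt(2)/20 ≈ 10157.0 - 627.42*I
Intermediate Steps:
Z = -467/4 (Z = 1/2 - 1/4*469 = 1/2 - 469/4 = -467/4 ≈ -116.75)
Y(R) = sqrt(2)*sqrt(R) (Y(R) = sqrt(R + R) = sqrt(2*R) = sqrt(2)*sqrt(R))
o(L, B) = 16/5 - L*(B + L)/5 (o(L, B) = -((L + B)*L - 16)/5 = -((B + L)*L - 16)/5 = -(L*(B + L) - 16)/5 = -(-16 + L*(B + L))/5 = 16/5 - L*(B + L)/5)
Z*(O(-18, -15) + o(K, Y(-1))) = -467*(-18 + (16/5 - 1/5*(-19)**2 - 1/5*sqrt(2)*sqrt(-1)*(-19)))/4 = -467*(-18 + (16/5 - 1/5*361 - 1/5*sqrt(2)*I*(-19)))/4 = -467*(-18 + (16/5 - 361/5 - 1/5*I*sqrt(2)*(-19)))/4 = -467*(-18 + (16/5 - 361/5 + 19*I*sqrt(2)/5))/4 = -467*(-18 + (-69 + 19*I*sqrt(2)/5))/4 = -467*(-87 + 19*I*sqrt(2)/5)/4 = 40629/4 - 8873*I*sqrt(2)/20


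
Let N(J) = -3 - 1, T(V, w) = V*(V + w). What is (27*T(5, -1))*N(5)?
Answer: -2160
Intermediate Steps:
N(J) = -4
(27*T(5, -1))*N(5) = (27*(5*(5 - 1)))*(-4) = (27*(5*4))*(-4) = (27*20)*(-4) = 540*(-4) = -2160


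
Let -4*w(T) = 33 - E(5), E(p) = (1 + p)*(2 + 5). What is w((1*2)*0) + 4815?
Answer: 19269/4 ≈ 4817.3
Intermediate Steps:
E(p) = 7 + 7*p (E(p) = (1 + p)*7 = 7 + 7*p)
w(T) = 9/4 (w(T) = -(33 - (7 + 7*5))/4 = -(33 - (7 + 35))/4 = -(33 - 1*42)/4 = -(33 - 42)/4 = -1/4*(-9) = 9/4)
w((1*2)*0) + 4815 = 9/4 + 4815 = 19269/4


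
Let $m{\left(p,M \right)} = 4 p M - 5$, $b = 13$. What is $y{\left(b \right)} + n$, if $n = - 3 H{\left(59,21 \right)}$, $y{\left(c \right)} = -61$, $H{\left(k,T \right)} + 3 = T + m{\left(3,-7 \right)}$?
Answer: $152$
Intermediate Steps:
$m{\left(p,M \right)} = -5 + 4 M p$ ($m{\left(p,M \right)} = 4 M p - 5 = -5 + 4 M p$)
$H{\left(k,T \right)} = -92 + T$ ($H{\left(k,T \right)} = -3 + \left(T + \left(-5 + 4 \left(-7\right) 3\right)\right) = -3 + \left(T - 89\right) = -3 + \left(-89 + T\right) = -92 + T$)
$n = 213$ ($n = - 3 \left(-92 + 21\right) = \left(-3\right) \left(-71\right) = 213$)
$y{\left(b \right)} + n = -61 + 213 = 152$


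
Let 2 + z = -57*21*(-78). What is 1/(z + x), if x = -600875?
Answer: -1/507511 ≈ -1.9704e-6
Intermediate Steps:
z = 93364 (z = -2 - 57*21*(-78) = -2 - 1197*(-78) = -2 + 93366 = 93364)
1/(z + x) = 1/(93364 - 600875) = 1/(-507511) = -1/507511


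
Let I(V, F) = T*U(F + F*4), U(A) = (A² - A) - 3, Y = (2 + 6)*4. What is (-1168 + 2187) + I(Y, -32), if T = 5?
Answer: 129804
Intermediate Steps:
Y = 32 (Y = 8*4 = 32)
U(A) = -3 + A² - A
I(V, F) = -15 - 25*F + 125*F² (I(V, F) = 5*(-3 + (F + F*4)² - (F + F*4)) = 5*(-3 + (F + 4*F)² - (F + 4*F)) = 5*(-3 + (5*F)² - 5*F) = 5*(-3 + 25*F² - 5*F) = 5*(-3 - 5*F + 25*F²) = -15 - 25*F + 125*F²)
(-1168 + 2187) + I(Y, -32) = (-1168 + 2187) + (-15 - 25*(-32) + 125*(-32)²) = 1019 + (-15 + 800 + 125*1024) = 1019 + (-15 + 800 + 128000) = 1019 + 128785 = 129804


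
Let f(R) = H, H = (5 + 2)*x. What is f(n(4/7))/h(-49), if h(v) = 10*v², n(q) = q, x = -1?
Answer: -1/3430 ≈ -0.00029154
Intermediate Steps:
H = -7 (H = (5 + 2)*(-1) = 7*(-1) = -7)
f(R) = -7
f(n(4/7))/h(-49) = -7/(10*(-49)²) = -7/(10*2401) = -7/24010 = -7*1/24010 = -1/3430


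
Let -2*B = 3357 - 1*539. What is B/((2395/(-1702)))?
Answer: 2398118/2395 ≈ 1001.3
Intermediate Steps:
B = -1409 (B = -(3357 - 1*539)/2 = -(3357 - 539)/2 = -½*2818 = -1409)
B/((2395/(-1702))) = -1409/(2395/(-1702)) = -1409/(2395*(-1/1702)) = -1409/(-2395/1702) = -1409*(-1702/2395) = 2398118/2395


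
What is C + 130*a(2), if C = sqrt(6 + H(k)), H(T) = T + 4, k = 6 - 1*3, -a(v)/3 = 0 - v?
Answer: 780 + sqrt(13) ≈ 783.61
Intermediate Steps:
a(v) = 3*v (a(v) = -3*(0 - v) = -(-3)*v = 3*v)
k = 3 (k = 6 - 3 = 3)
H(T) = 4 + T
C = sqrt(13) (C = sqrt(6 + (4 + 3)) = sqrt(6 + 7) = sqrt(13) ≈ 3.6056)
C + 130*a(2) = sqrt(13) + 130*(3*2) = sqrt(13) + 130*6 = sqrt(13) + 780 = 780 + sqrt(13)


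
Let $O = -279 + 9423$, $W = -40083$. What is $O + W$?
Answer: $-30939$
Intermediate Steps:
$O = 9144$
$O + W = 9144 - 40083 = -30939$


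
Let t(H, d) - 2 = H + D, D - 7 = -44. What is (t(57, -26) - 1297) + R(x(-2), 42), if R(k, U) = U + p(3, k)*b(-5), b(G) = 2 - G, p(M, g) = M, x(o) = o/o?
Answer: -1212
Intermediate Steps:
D = -37 (D = 7 - 44 = -37)
x(o) = 1
R(k, U) = 21 + U (R(k, U) = U + 3*(2 - 1*(-5)) = U + 3*(2 + 5) = U + 3*7 = U + 21 = 21 + U)
t(H, d) = -35 + H (t(H, d) = 2 + (H - 37) = 2 + (-37 + H) = -35 + H)
(t(57, -26) - 1297) + R(x(-2), 42) = ((-35 + 57) - 1297) + (21 + 42) = (22 - 1297) + 63 = -1275 + 63 = -1212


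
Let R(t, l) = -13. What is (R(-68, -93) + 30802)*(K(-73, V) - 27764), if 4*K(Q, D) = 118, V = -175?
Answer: -1707835041/2 ≈ -8.5392e+8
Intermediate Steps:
K(Q, D) = 59/2 (K(Q, D) = (¼)*118 = 59/2)
(R(-68, -93) + 30802)*(K(-73, V) - 27764) = (-13 + 30802)*(59/2 - 27764) = 30789*(-55469/2) = -1707835041/2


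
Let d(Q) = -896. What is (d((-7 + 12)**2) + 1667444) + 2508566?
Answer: 4175114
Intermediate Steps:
(d((-7 + 12)**2) + 1667444) + 2508566 = (-896 + 1667444) + 2508566 = 1666548 + 2508566 = 4175114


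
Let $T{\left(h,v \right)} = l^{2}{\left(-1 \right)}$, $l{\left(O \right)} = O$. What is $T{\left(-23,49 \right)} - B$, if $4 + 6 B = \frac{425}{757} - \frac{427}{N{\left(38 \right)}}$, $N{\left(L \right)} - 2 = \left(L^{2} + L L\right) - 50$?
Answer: $\frac{20615039}{12899280} \approx 1.5982$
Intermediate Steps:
$N{\left(L \right)} = -48 + 2 L^{2}$ ($N{\left(L \right)} = 2 - \left(50 - L^{2} - L L\right) = 2 + \left(\left(L^{2} + L^{2}\right) - 50\right) = 2 + \left(2 L^{2} - 50\right) = 2 + \left(-50 + 2 L^{2}\right) = -48 + 2 L^{2}$)
$T{\left(h,v \right)} = 1$ ($T{\left(h,v \right)} = \left(-1\right)^{2} = 1$)
$B = - \frac{7715759}{12899280}$ ($B = - \frac{2}{3} + \frac{\frac{425}{757} - \frac{427}{-48 + 2 \cdot 38^{2}}}{6} = - \frac{2}{3} + \frac{425 \cdot \frac{1}{757} - \frac{427}{-48 + 2 \cdot 1444}}{6} = - \frac{2}{3} + \frac{\frac{425}{757} - \frac{427}{-48 + 2888}}{6} = - \frac{2}{3} + \frac{\frac{425}{757} - \frac{427}{2840}}{6} = - \frac{2}{3} + \frac{1}{6} \cdot \frac{883761}{2149880} = - \frac{2}{3} + \frac{294587}{4299760} = - \frac{7715759}{12899280} \approx -0.59815$)
$T{\left(-23,49 \right)} - B = 1 - - \frac{7715759}{12899280} = 1 + \frac{7715759}{12899280} = \frac{20615039}{12899280}$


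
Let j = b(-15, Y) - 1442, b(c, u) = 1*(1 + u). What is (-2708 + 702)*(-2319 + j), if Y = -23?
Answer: 7588698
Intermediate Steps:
b(c, u) = 1 + u
j = -1464 (j = (1 - 23) - 1442 = -22 - 1442 = -1464)
(-2708 + 702)*(-2319 + j) = (-2708 + 702)*(-2319 - 1464) = -2006*(-3783) = 7588698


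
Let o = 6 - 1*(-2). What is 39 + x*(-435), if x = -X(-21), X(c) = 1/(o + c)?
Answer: 72/13 ≈ 5.5385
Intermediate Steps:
o = 8 (o = 6 + 2 = 8)
X(c) = 1/(8 + c)
x = 1/13 (x = -1/(8 - 21) = -1/(-13) = -1*(-1/13) = 1/13 ≈ 0.076923)
39 + x*(-435) = 39 + (1/13)*(-435) = 39 - 435/13 = 72/13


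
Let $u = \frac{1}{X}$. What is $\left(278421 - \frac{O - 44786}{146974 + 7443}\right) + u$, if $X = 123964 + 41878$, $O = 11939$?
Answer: $\frac{7130039866210585}{25608824114} \approx 2.7842 \cdot 10^{5}$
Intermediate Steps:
$X = 165842$
$u = \frac{1}{165842} \approx 6.0298 \cdot 10^{-6}$
$\left(278421 - \frac{O - 44786}{146974 + 7443}\right) + u = \left(278421 - \frac{11939 - 44786}{146974 + 7443}\right) + \frac{1}{165842} = \left(278421 - - \frac{32847}{154417}\right) + \frac{1}{165842} = \left(278421 + \frac{32847}{154417}\right) + \frac{1}{165842} = \frac{42992968404}{154417} + \frac{1}{165842} = \frac{7130039866210585}{25608824114}$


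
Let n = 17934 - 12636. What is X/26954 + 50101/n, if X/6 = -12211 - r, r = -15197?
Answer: 722670661/71401146 ≈ 10.121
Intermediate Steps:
X = 17916 (X = 6*(-12211 - 1*(-15197)) = 6*(-12211 + 15197) = 6*2986 = 17916)
n = 5298
X/26954 + 50101/n = 17916/26954 + 50101/5298 = 17916*(1/26954) + 50101*(1/5298) = 8958/13477 + 50101/5298 = 722670661/71401146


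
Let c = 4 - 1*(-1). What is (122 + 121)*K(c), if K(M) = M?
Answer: 1215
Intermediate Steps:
c = 5 (c = 4 + 1 = 5)
(122 + 121)*K(c) = (122 + 121)*5 = 243*5 = 1215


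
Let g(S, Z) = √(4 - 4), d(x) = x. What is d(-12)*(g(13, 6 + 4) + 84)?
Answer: -1008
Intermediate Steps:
g(S, Z) = 0 (g(S, Z) = √0 = 0)
d(-12)*(g(13, 6 + 4) + 84) = -12*(0 + 84) = -12*84 = -1008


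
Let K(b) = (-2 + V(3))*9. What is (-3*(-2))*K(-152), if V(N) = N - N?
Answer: -108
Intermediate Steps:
V(N) = 0
K(b) = -18 (K(b) = (-2 + 0)*9 = -2*9 = -18)
(-3*(-2))*K(-152) = -3*(-2)*(-18) = 6*(-18) = -108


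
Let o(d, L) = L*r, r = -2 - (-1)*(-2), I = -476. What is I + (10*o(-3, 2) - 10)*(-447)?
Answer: 39754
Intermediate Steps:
r = -4 (r = -2 - 1*2 = -2 - 2 = -4)
o(d, L) = -4*L (o(d, L) = L*(-4) = -4*L)
I + (10*o(-3, 2) - 10)*(-447) = -476 + (10*(-4*2) - 10)*(-447) = -476 + (10*(-8) - 10)*(-447) = -476 + (-80 - 10)*(-447) = -476 - 90*(-447) = -476 + 40230 = 39754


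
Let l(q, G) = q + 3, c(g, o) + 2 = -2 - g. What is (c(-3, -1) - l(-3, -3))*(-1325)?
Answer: 1325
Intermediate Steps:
c(g, o) = -4 - g (c(g, o) = -2 + (-2 - g) = -4 - g)
l(q, G) = 3 + q
(c(-3, -1) - l(-3, -3))*(-1325) = ((-4 - 1*(-3)) - (3 - 3))*(-1325) = ((-4 + 3) - 1*0)*(-1325) = (-1 + 0)*(-1325) = -1*(-1325) = 1325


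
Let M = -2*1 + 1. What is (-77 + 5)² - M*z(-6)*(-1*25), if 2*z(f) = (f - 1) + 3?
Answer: 5234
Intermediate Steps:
M = -1 (M = -2 + 1 = -1)
z(f) = 1 + f/2 (z(f) = ((f - 1) + 3)/2 = ((-1 + f) + 3)/2 = (2 + f)/2 = 1 + f/2)
(-77 + 5)² - M*z(-6)*(-1*25) = (-77 + 5)² - (-(1 + (½)*(-6)))*(-1*25) = (-72)² - (-(1 - 3))*(-25) = 5184 - (-1*(-2))*(-25) = 5184 - 2*(-25) = 5184 - 1*(-50) = 5184 + 50 = 5234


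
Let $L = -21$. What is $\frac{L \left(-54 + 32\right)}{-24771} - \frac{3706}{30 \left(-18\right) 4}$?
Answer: $\frac{15133901}{8917560} \approx 1.6971$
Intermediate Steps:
$\frac{L \left(-54 + 32\right)}{-24771} - \frac{3706}{30 \left(-18\right) 4} = \frac{\left(-21\right) \left(-54 + 32\right)}{-24771} - \frac{3706}{30 \left(-18\right) 4} = \left(-21\right) \left(-22\right) \left(- \frac{1}{24771}\right) - \frac{3706}{\left(-540\right) 4} = 462 \left(- \frac{1}{24771}\right) - \frac{3706}{-2160} = - \frac{154}{8257} - - \frac{1853}{1080} = - \frac{154}{8257} + \frac{1853}{1080} = \frac{15133901}{8917560}$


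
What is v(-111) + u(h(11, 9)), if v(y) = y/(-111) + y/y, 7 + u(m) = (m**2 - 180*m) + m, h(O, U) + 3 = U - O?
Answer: 915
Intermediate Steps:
h(O, U) = -3 + U - O (h(O, U) = -3 + (U - O) = -3 + U - O)
u(m) = -7 + m**2 - 179*m (u(m) = -7 + ((m**2 - 180*m) + m) = -7 + (m**2 - 179*m) = -7 + m**2 - 179*m)
v(y) = 1 - y/111 (v(y) = y*(-1/111) + 1 = -y/111 + 1 = 1 - y/111)
v(-111) + u(h(11, 9)) = (1 - 1/111*(-111)) + (-7 + (-3 + 9 - 1*11)**2 - 179*(-3 + 9 - 1*11)) = (1 + 1) + (-7 + (-3 + 9 - 11)**2 - 179*(-3 + 9 - 11)) = 2 + (-7 + (-5)**2 - 179*(-5)) = 2 + (-7 + 25 + 895) = 2 + 913 = 915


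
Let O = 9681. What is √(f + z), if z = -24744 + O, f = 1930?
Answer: I*√13133 ≈ 114.6*I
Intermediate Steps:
z = -15063 (z = -24744 + 9681 = -15063)
√(f + z) = √(1930 - 15063) = √(-13133) = I*√13133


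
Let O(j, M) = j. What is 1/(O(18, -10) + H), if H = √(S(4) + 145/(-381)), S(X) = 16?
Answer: 6858/117493 - √2267331/117493 ≈ 0.045554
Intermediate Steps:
H = √2267331/381 (H = √(16 + 145/(-381)) = √(16 + 145*(-1/381)) = √(16 - 145/381) = √(5951/381) = √2267331/381 ≈ 3.9521)
1/(O(18, -10) + H) = 1/(18 + √2267331/381)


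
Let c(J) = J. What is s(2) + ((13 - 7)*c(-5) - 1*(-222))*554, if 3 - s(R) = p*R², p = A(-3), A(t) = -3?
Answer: 106383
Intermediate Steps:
p = -3
s(R) = 3 + 3*R² (s(R) = 3 - (-3)*R² = 3 + 3*R²)
s(2) + ((13 - 7)*c(-5) - 1*(-222))*554 = (3 + 3*2²) + ((13 - 7)*(-5) - 1*(-222))*554 = (3 + 3*4) + (6*(-5) + 222)*554 = (3 + 12) + (-30 + 222)*554 = 15 + 192*554 = 15 + 106368 = 106383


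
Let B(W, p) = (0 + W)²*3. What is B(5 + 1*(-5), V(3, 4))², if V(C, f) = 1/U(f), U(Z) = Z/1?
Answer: 0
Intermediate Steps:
U(Z) = Z (U(Z) = Z*1 = Z)
V(C, f) = 1/f
B(W, p) = 3*W² (B(W, p) = W²*3 = 3*W²)
B(5 + 1*(-5), V(3, 4))² = (3*(5 + 1*(-5))²)² = (3*(5 - 5)²)² = (3*0²)² = (3*0)² = 0² = 0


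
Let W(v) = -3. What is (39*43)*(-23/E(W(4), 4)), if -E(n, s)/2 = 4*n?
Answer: -12857/8 ≈ -1607.1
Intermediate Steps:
E(n, s) = -8*n
(39*43)*(-23/E(W(4), 4)) = (39*43)*(-23/((-8*(-3)))) = 1677*(-23/24) = -12857/8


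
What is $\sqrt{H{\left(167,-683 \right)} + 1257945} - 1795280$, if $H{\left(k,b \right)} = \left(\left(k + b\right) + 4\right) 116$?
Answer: $-1795280 + 41 \sqrt{713} \approx -1.7942 \cdot 10^{6}$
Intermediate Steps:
$H{\left(k,b \right)} = 464 + 116 b + 116 k$ ($H{\left(k,b \right)} = \left(\left(b + k\right) + 4\right) 116 = \left(4 + b + k\right) 116 = 464 + 116 b + 116 k$)
$\sqrt{H{\left(167,-683 \right)} + 1257945} - 1795280 = \sqrt{\left(464 + 116 \left(-683\right) + 116 \cdot 167\right) + 1257945} - 1795280 = \sqrt{\left(464 - 79228 + 19372\right) + 1257945} - 1795280 = \sqrt{-59392 + 1257945} - 1795280 = \sqrt{1198553} - 1795280 = 41 \sqrt{713} - 1795280 = -1795280 + 41 \sqrt{713}$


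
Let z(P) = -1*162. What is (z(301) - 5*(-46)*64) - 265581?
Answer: -251023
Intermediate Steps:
z(P) = -162
(z(301) - 5*(-46)*64) - 265581 = (-162 - 5*(-46)*64) - 265581 = (-162 + 230*64) - 265581 = (-162 + 14720) - 265581 = 14558 - 265581 = -251023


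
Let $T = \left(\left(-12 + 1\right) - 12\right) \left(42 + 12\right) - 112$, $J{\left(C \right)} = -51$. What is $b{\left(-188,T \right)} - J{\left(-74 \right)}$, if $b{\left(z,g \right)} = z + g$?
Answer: $-1491$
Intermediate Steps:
$T = -1354$ ($T = \left(-11 - 12\right) 54 - 112 = \left(-23\right) 54 - 112 = -1242 - 112 = -1354$)
$b{\left(z,g \right)} = g + z$
$b{\left(-188,T \right)} - J{\left(-74 \right)} = \left(-1354 - 188\right) - -51 = -1542 + 51 = -1491$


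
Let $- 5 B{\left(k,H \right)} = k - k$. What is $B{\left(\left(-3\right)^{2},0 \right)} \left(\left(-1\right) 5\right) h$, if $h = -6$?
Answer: $0$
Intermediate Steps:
$B{\left(k,H \right)} = 0$ ($B{\left(k,H \right)} = - \frac{k - k}{5} = \left(- \frac{1}{5}\right) 0 = 0$)
$B{\left(\left(-3\right)^{2},0 \right)} \left(\left(-1\right) 5\right) h = 0 \left(\left(-1\right) 5\right) \left(-6\right) = 0 \left(-5\right) \left(-6\right) = 0 \left(-6\right) = 0$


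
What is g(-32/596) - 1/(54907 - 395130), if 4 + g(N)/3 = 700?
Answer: 710385625/340223 ≈ 2088.0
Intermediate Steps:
g(N) = 2088 (g(N) = -12 + 3*700 = -12 + 2100 = 2088)
g(-32/596) - 1/(54907 - 395130) = 2088 - 1/(54907 - 395130) = 2088 - 1/(-340223) = 2088 - 1*(-1/340223) = 2088 + 1/340223 = 710385625/340223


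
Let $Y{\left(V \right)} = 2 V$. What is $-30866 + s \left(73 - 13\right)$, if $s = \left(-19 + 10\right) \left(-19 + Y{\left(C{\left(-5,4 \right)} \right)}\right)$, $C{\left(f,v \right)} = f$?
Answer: $-15206$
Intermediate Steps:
$s = 261$ ($s = \left(-19 + 10\right) \left(-19 + 2 \left(-5\right)\right) = - 9 \left(-19 - 10\right) = \left(-9\right) \left(-29\right) = 261$)
$-30866 + s \left(73 - 13\right) = -30866 + 261 \left(73 - 13\right) = -30866 + 261 \cdot 60 = -30866 + 15660 = -15206$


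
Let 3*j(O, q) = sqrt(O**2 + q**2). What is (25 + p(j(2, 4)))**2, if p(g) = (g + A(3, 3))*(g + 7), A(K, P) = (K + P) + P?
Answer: 705424/81 + 51968*sqrt(5)/27 ≈ 13013.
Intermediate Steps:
A(K, P) = K + 2*P
j(O, q) = sqrt(O**2 + q**2)/3
p(g) = (7 + g)*(9 + g) (p(g) = (g + (3 + 2*3))*(g + 7) = (g + (3 + 6))*(7 + g) = (g + 9)*(7 + g) = (9 + g)*(7 + g) = (7 + g)*(9 + g))
(25 + p(j(2, 4)))**2 = (25 + (63 + (sqrt(2**2 + 4**2)/3)**2 + 16*(sqrt(2**2 + 4**2)/3)))**2 = (25 + (63 + (sqrt(4 + 16)/3)**2 + 16*(sqrt(4 + 16)/3)))**2 = (25 + (63 + (sqrt(20)/3)**2 + 16*(sqrt(20)/3)))**2 = (25 + (63 + ((2*sqrt(5))/3)**2 + 16*((2*sqrt(5))/3)))**2 = (25 + (63 + (2*sqrt(5)/3)**2 + 16*(2*sqrt(5)/3)))**2 = (25 + (63 + 20/9 + 32*sqrt(5)/3))**2 = (25 + (587/9 + 32*sqrt(5)/3))**2 = (812/9 + 32*sqrt(5)/3)**2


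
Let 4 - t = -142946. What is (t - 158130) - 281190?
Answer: -296370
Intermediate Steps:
t = 142950 (t = 4 - 1*(-142946) = 4 + 142946 = 142950)
(t - 158130) - 281190 = (142950 - 158130) - 281190 = -15180 - 281190 = -296370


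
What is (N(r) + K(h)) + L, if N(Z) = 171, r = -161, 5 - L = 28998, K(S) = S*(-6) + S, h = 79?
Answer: -29217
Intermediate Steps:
K(S) = -5*S (K(S) = -6*S + S = -5*S)
L = -28993 (L = 5 - 1*28998 = 5 - 28998 = -28993)
(N(r) + K(h)) + L = (171 - 5*79) - 28993 = (171 - 395) - 28993 = -224 - 28993 = -29217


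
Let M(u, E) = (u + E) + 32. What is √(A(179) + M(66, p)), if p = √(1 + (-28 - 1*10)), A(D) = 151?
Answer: √(249 + I*√37) ≈ 15.781 + 0.1927*I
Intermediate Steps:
p = I*√37 (p = √(1 + (-28 - 10)) = √(1 - 38) = √(-37) = I*√37 ≈ 6.0828*I)
M(u, E) = 32 + E + u (M(u, E) = (E + u) + 32 = 32 + E + u)
√(A(179) + M(66, p)) = √(151 + (32 + I*√37 + 66)) = √(151 + (98 + I*√37)) = √(249 + I*√37)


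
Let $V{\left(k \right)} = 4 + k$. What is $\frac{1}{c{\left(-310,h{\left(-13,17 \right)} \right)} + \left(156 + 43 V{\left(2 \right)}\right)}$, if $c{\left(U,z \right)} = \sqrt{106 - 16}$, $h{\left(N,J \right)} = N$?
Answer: $\frac{23}{9517} - \frac{\sqrt{10}}{57102} \approx 0.0023613$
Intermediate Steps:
$c{\left(U,z \right)} = 3 \sqrt{10}$ ($c{\left(U,z \right)} = \sqrt{90} = 3 \sqrt{10}$)
$\frac{1}{c{\left(-310,h{\left(-13,17 \right)} \right)} + \left(156 + 43 V{\left(2 \right)}\right)} = \frac{1}{3 \sqrt{10} + \left(156 + 43 \left(4 + 2\right)\right)} = \frac{1}{3 \sqrt{10} + \left(156 + 43 \cdot 6\right)} = \frac{1}{3 \sqrt{10} + \left(156 + 258\right)} = \frac{1}{3 \sqrt{10} + 414} = \frac{1}{414 + 3 \sqrt{10}}$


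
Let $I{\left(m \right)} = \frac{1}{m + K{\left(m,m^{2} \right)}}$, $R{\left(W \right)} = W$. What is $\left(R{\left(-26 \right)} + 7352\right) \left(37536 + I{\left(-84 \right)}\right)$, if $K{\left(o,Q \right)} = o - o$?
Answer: $\frac{3849841083}{14} \approx 2.7499 \cdot 10^{8}$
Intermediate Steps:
$K{\left(o,Q \right)} = 0$
$I{\left(m \right)} = \frac{1}{m}$ ($I{\left(m \right)} = \frac{1}{m + 0} = \frac{1}{m}$)
$\left(R{\left(-26 \right)} + 7352\right) \left(37536 + I{\left(-84 \right)}\right) = \left(-26 + 7352\right) \left(37536 + \frac{1}{-84}\right) = 7326 \left(37536 - \frac{1}{84}\right) = 7326 \cdot \frac{3153023}{84} = \frac{3849841083}{14}$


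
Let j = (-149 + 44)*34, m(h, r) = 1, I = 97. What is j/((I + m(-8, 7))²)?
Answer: -255/686 ≈ -0.37172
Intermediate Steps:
j = -3570 (j = -105*34 = -3570)
j/((I + m(-8, 7))²) = -3570/(97 + 1)² = -3570/(98²) = -3570/9604 = -3570*1/9604 = -255/686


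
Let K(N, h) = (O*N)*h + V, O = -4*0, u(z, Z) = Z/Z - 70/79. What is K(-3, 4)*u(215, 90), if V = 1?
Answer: 9/79 ≈ 0.11392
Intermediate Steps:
u(z, Z) = 9/79 (u(z, Z) = 1 - 70*1/79 = 1 - 70/79 = 9/79)
O = 0
K(N, h) = 1 (K(N, h) = (0*N)*h + 1 = 0*h + 1 = 0 + 1 = 1)
K(-3, 4)*u(215, 90) = 1*(9/79) = 9/79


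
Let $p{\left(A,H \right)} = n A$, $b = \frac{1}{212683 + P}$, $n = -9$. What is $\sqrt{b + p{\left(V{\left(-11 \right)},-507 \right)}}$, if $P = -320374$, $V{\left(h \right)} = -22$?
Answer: $\frac{\sqrt{2296275485547}}{107691} \approx 14.071$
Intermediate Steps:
$b = - \frac{1}{107691}$ ($b = \frac{1}{212683 - 320374} = \frac{1}{-107691} = - \frac{1}{107691} \approx -9.2858 \cdot 10^{-6}$)
$p{\left(A,H \right)} = - 9 A$
$\sqrt{b + p{\left(V{\left(-11 \right)},-507 \right)}} = \sqrt{- \frac{1}{107691} - -198} = \sqrt{- \frac{1}{107691} + 198} = \sqrt{\frac{21322817}{107691}} = \frac{\sqrt{2296275485547}}{107691}$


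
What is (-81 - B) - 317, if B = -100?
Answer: -298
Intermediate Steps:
(-81 - B) - 317 = (-81 - 1*(-100)) - 317 = (-81 + 100) - 317 = 19 - 317 = -298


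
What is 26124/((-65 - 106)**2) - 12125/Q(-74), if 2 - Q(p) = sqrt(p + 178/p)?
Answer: (-4372103483*I + 8708*sqrt(104599))/(9747*(sqrt(104599) + 74*I)) ≈ -300.7 - 1318.1*I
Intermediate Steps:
Q(p) = 2 - sqrt(p + 178/p)
26124/((-65 - 106)**2) - 12125/Q(-74) = 26124/((-65 - 106)**2) - 12125/(2 - sqrt(-74 + 178/(-74))) = 26124/((-171)**2) - 12125/(2 - sqrt(-74 + 178*(-1/74))) = 26124/29241 - 12125/(2 - sqrt(-74 - 89/37)) = 26124*(1/29241) - 12125/(2 - sqrt(-2827/37)) = 8708/9747 - 12125/(2 - I*sqrt(104599)/37)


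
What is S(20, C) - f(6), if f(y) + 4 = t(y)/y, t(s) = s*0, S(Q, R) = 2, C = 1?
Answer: 6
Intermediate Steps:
t(s) = 0
f(y) = -4 (f(y) = -4 + 0/y = -4 + 0 = -4)
S(20, C) - f(6) = 2 - 1*(-4) = 2 + 4 = 6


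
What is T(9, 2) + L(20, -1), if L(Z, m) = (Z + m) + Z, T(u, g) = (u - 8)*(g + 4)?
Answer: 45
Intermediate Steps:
T(u, g) = (-8 + u)*(4 + g)
L(Z, m) = m + 2*Z
T(9, 2) + L(20, -1) = (-32 - 8*2 + 4*9 + 2*9) + (-1 + 2*20) = (-32 - 16 + 36 + 18) + (-1 + 40) = 6 + 39 = 45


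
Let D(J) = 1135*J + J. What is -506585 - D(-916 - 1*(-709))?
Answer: -271433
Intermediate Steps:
D(J) = 1136*J
-506585 - D(-916 - 1*(-709)) = -506585 - 1136*(-916 - 1*(-709)) = -506585 - 1136*(-916 + 709) = -506585 - 1136*(-207) = -506585 - 1*(-235152) = -506585 + 235152 = -271433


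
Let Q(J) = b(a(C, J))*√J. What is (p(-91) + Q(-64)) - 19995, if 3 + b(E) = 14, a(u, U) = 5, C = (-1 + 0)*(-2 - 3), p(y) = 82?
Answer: -19913 + 88*I ≈ -19913.0 + 88.0*I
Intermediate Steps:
C = 5 (C = -1*(-5) = 5)
b(E) = 11 (b(E) = -3 + 14 = 11)
Q(J) = 11*√J
(p(-91) + Q(-64)) - 19995 = (82 + 11*√(-64)) - 19995 = (82 + 11*(8*I)) - 19995 = (82 + 88*I) - 19995 = -19913 + 88*I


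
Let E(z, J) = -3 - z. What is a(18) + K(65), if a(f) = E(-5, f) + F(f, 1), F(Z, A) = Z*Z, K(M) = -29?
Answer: 297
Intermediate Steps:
F(Z, A) = Z²
a(f) = 2 + f² (a(f) = (-3 - 1*(-5)) + f² = (-3 + 5) + f² = 2 + f²)
a(18) + K(65) = (2 + 18²) - 29 = (2 + 324) - 29 = 326 - 29 = 297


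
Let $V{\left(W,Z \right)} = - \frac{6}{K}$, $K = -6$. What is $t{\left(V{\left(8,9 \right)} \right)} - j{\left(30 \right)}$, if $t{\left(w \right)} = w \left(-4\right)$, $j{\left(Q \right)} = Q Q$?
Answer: $-904$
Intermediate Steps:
$j{\left(Q \right)} = Q^{2}$
$V{\left(W,Z \right)} = 1$ ($V{\left(W,Z \right)} = - \frac{6}{-6} = \left(-6\right) \left(- \frac{1}{6}\right) = 1$)
$t{\left(w \right)} = - 4 w$
$t{\left(V{\left(8,9 \right)} \right)} - j{\left(30 \right)} = \left(-4\right) 1 - 30^{2} = -4 - 900 = -904$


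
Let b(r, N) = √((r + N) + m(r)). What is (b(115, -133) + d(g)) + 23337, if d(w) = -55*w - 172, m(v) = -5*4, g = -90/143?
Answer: 301595/13 + I*√38 ≈ 23200.0 + 6.1644*I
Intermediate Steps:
g = -90/143 (g = -90*1/143 = -90/143 ≈ -0.62937)
m(v) = -20
b(r, N) = √(-20 + N + r) (b(r, N) = √((r + N) - 20) = √((N + r) - 20) = √(-20 + N + r))
d(w) = -172 - 55*w
(b(115, -133) + d(g)) + 23337 = (√(-20 - 133 + 115) + (-172 - 55*(-90/143))) + 23337 = (√(-38) + (-172 + 450/13)) + 23337 = (I*√38 - 1786/13) + 23337 = (-1786/13 + I*√38) + 23337 = 301595/13 + I*√38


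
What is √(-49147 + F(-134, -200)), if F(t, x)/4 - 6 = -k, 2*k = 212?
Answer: I*√49547 ≈ 222.59*I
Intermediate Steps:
k = 106 (k = (½)*212 = 106)
F(t, x) = -400 (F(t, x) = 24 + 4*(-1*106) = 24 + 4*(-106) = 24 - 424 = -400)
√(-49147 + F(-134, -200)) = √(-49147 - 400) = √(-49547) = I*√49547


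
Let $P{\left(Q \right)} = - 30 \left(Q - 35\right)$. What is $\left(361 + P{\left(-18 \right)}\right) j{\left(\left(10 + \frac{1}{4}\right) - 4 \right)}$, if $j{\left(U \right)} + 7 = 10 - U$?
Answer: $- \frac{25363}{4} \approx -6340.8$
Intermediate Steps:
$P{\left(Q \right)} = 1050 - 30 Q$ ($P{\left(Q \right)} = - 30 \left(-35 + Q\right) = 1050 - 30 Q$)
$j{\left(U \right)} = 3 - U$ ($j{\left(U \right)} = -7 - \left(-10 + U\right) = 3 - U$)
$\left(361 + P{\left(-18 \right)}\right) j{\left(\left(10 + \frac{1}{4}\right) - 4 \right)} = \left(361 + \left(1050 - -540\right)\right) \left(3 - \left(\left(10 + \frac{1}{4}\right) - 4\right)\right) = \left(361 + \left(1050 + 540\right)\right) \left(3 - \left(\left(10 + \frac{1}{4}\right) - 4\right)\right) = \left(361 + 1590\right) \left(3 - \left(\frac{41}{4} - 4\right)\right) = 1951 \left(3 - \frac{25}{4}\right) = 1951 \left(- \frac{13}{4}\right) = - \frac{25363}{4}$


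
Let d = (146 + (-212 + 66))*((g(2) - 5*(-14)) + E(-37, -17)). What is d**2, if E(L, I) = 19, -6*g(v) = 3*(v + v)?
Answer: 0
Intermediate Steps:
g(v) = -v (g(v) = -(v + v)/2 = -2*v/2 = -v)
d = 0 (d = (146 + (-212 + 66))*((-1*2 - 5*(-14)) + 19) = (146 - 146)*((-2 + 70) + 19) = 0*(68 + 19) = 0*87 = 0)
d**2 = 0**2 = 0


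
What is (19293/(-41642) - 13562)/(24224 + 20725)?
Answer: -564768097/1871766258 ≈ -0.30173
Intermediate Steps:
(19293/(-41642) - 13562)/(24224 + 20725) = (19293*(-1/41642) - 13562)/44949 = (-19293/41642 - 13562)*(1/44949) = -564768097/41642*1/44949 = -564768097/1871766258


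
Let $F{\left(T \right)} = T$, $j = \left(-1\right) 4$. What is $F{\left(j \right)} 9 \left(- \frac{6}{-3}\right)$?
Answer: $-72$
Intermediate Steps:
$j = -4$
$F{\left(j \right)} 9 \left(- \frac{6}{-3}\right) = \left(-4\right) 9 \left(- \frac{6}{-3}\right) = - 36 \left(\left(-6\right) \left(- \frac{1}{3}\right)\right) = \left(-36\right) 2 = -72$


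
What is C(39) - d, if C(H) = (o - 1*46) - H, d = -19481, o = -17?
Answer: 19379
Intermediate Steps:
C(H) = -63 - H (C(H) = (-17 - 1*46) - H = (-17 - 46) - H = -63 - H)
C(39) - d = (-63 - 1*39) - 1*(-19481) = (-63 - 39) + 19481 = -102 + 19481 = 19379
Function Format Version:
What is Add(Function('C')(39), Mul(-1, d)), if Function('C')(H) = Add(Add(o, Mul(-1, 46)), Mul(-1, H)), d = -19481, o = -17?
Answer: 19379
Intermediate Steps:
Function('C')(H) = Add(-63, Mul(-1, H)) (Function('C')(H) = Add(Add(-17, Mul(-1, 46)), Mul(-1, H)) = Add(Add(-17, -46), Mul(-1, H)) = Add(-63, Mul(-1, H)))
Add(Function('C')(39), Mul(-1, d)) = Add(Add(-63, Mul(-1, 39)), Mul(-1, -19481)) = Add(Add(-63, -39), 19481) = Add(-102, 19481) = 19379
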